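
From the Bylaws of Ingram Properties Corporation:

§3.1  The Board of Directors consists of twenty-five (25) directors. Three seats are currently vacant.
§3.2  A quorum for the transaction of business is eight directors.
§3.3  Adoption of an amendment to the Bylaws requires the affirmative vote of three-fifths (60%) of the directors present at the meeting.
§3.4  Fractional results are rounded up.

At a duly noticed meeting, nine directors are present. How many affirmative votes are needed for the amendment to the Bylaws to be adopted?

6

The amendment to the Bylaws requires three-fifths of the directors present (9).
3/5 of 9 = 5.40, rounded up to 6.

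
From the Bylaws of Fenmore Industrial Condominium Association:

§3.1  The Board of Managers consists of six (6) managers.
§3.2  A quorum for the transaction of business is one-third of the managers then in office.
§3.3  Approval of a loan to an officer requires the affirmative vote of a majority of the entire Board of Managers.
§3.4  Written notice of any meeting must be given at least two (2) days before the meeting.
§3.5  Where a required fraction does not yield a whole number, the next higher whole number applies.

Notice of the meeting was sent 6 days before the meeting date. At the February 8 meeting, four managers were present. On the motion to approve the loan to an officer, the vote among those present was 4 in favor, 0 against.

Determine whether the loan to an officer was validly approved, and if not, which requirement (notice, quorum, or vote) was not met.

Notice: 6 days given; 2 required (6 ≥ 2). Satisfied.
Quorum: 4 present; quorum is 2. Satisfied.
Vote: the loan to an officer requires a majority of the entire Board of Managers (6). A majority of 6 is 4, so 4 affirmative votes are needed; 4 voted in favor. Satisfied.

Valid — all requirements satisfied.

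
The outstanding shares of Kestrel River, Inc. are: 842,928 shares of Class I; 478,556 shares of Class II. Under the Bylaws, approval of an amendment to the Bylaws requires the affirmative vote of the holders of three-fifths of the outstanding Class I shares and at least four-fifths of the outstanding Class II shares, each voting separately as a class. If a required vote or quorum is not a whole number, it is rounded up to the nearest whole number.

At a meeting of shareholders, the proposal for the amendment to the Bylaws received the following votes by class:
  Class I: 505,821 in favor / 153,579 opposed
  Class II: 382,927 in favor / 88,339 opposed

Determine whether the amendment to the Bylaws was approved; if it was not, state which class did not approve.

Approved — every class gave the required vote.

Class I: 3/5 of 842928 = 505756.80, rounded up to 505757; 505,757 required, 505,821 in favor — approved.
Class II: 4/5 of 478556 = 382844.80, rounded up to 382845; 382,845 required, 382,927 in favor — approved.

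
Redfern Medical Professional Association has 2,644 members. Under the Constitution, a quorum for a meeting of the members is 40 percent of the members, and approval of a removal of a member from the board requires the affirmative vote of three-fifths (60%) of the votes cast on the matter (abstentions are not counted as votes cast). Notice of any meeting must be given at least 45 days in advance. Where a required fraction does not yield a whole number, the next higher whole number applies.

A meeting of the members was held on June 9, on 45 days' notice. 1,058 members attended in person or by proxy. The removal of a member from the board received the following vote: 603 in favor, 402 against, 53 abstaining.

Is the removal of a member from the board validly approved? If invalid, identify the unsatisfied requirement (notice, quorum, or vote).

Valid — all requirements satisfied.

Notice: 45 days given; 45 required. Satisfied.
Quorum: 40% of 2,644 = 1,057.60, rounded up to 1,058; 1,058 present. Satisfied.
Vote: requires three-fifths of the votes cast (1,058 − 53 abstaining = 1,005); 3/5 of 1005 = 603, so 603 needed; 603 in favor. Satisfied.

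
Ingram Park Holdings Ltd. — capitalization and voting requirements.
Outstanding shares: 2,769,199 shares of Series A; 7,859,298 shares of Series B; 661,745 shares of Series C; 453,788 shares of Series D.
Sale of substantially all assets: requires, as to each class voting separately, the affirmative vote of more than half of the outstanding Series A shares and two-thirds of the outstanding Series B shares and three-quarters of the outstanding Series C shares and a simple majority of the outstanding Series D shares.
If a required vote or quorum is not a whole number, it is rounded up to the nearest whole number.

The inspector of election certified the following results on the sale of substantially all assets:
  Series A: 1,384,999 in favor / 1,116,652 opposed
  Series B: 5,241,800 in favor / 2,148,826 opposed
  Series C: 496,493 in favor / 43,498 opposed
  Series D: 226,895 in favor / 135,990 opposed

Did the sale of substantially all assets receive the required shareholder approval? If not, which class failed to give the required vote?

Approved — every class gave the required vote.

Series A: a majority of 2769199 is 1384600; 1,384,600 required, 1,384,999 in favor — approved.
Series B: 2/3 of 7859298 = 5239532; 5,239,532 required, 5,241,800 in favor — approved.
Series C: 3/4 of 661745 = 496308.75, rounded up to 496309; 496,309 required, 496,493 in favor — approved.
Series D: a majority of 453788 is 226895; 226,895 required, 226,895 in favor — approved.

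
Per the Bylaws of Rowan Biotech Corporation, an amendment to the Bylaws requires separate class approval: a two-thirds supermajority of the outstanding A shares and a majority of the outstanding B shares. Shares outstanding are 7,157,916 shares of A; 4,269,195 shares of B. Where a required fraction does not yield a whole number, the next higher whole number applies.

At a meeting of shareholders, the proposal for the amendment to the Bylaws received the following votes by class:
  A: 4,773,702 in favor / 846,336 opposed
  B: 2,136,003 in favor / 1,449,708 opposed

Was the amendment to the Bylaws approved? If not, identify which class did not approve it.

A: 2/3 of 7157916 = 4771944; 4,771,944 required, 4,773,702 in favor — approved.
B: a majority of 4269195 is 2134598; 2,134,598 required, 2,136,003 in favor — approved.

Approved — every class gave the required vote.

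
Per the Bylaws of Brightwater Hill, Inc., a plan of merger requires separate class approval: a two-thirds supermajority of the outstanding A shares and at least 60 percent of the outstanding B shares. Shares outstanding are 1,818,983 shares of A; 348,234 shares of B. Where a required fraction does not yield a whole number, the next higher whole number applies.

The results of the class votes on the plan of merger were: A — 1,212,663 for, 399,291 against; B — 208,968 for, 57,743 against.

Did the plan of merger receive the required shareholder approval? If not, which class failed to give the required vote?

Approved — every class gave the required vote.

A: 2/3 of 1818983 = 1212655.33, rounded up to 1212656; 1,212,656 required, 1,212,663 in favor — approved.
B: 3/5 of 348234 = 208940.40, rounded up to 208941; 208,941 required, 208,968 in favor — approved.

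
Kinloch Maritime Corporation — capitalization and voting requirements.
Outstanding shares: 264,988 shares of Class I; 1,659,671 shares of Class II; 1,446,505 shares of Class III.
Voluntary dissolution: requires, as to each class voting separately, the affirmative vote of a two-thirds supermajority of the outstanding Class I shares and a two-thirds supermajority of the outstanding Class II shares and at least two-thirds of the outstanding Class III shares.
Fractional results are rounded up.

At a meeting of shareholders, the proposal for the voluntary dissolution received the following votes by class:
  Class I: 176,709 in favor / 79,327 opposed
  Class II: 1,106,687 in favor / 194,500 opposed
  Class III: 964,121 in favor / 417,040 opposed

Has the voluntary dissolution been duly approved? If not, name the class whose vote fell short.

Class I: 2/3 of 264988 = 176658.67, rounded up to 176659; 176,659 required, 176,709 in favor — approved.
Class II: 2/3 of 1659671 = 1106447.33, rounded up to 1106448; 1,106,448 required, 1,106,687 in favor — approved.
Class III: 2/3 of 1446505 = 964336.67, rounded up to 964337; 964,337 required, 964,121 in favor — not approved.

Not approved — the Class III shares did not give the required vote.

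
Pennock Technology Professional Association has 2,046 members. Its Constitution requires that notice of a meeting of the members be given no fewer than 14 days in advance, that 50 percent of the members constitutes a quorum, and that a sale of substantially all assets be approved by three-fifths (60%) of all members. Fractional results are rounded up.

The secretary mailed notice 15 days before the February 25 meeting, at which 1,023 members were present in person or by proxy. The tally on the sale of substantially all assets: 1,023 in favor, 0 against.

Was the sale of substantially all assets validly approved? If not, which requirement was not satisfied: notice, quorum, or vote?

Notice: 15 days given; 14 required. Satisfied.
Quorum: 50% of 2,046 = 1,023; 1,023 present. Satisfied.
Vote: requires three-fifths of all members (2,046); 3/5 of 2046 = 1227.60, rounded up to 1228, so 1,228 needed; 1,023 in favor. Not satisfied.

Invalid — vote requirement not satisfied.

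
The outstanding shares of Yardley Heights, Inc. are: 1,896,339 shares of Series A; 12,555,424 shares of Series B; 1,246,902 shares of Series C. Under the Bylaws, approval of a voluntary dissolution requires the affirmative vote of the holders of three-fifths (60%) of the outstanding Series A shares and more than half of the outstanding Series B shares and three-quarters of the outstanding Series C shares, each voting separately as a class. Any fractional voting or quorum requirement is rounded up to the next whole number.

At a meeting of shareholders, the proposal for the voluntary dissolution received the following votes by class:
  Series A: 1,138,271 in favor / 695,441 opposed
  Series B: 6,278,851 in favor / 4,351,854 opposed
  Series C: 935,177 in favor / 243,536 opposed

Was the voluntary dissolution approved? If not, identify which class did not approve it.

Series A: 3/5 of 1896339 = 1137803.40, rounded up to 1137804; 1,137,804 required, 1,138,271 in favor — approved.
Series B: a majority of 12555424 is 6277713; 6,277,713 required, 6,278,851 in favor — approved.
Series C: 3/4 of 1246902 = 935176.50, rounded up to 935177; 935,177 required, 935,177 in favor — approved.

Approved — every class gave the required vote.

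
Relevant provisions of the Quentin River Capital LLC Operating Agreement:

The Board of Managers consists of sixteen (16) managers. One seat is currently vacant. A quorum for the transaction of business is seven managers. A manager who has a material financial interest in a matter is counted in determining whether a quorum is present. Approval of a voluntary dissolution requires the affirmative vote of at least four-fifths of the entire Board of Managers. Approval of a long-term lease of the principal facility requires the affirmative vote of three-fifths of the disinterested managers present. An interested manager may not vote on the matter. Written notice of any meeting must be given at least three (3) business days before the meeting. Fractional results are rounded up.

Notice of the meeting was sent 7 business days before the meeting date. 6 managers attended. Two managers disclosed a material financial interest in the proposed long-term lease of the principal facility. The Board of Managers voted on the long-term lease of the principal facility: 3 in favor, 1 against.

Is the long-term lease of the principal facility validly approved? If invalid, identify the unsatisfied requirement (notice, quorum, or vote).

Notice: 7 business days given; 3 required (7 ≥ 3). Satisfied.
Quorum: 6 present (interested managers count toward quorum); quorum is 7. Not satisfied.
Vote: the long-term lease of the principal facility requires three-fifths of the disinterested managers present (6 − 2 = 4). 3/5 of 4 = 2.40, rounded up to 3, so 3 affirmative votes are needed; 3 voted in favor. Satisfied. (Moot — without a quorum no business can be validly transacted.)

Invalid — quorum requirement not satisfied.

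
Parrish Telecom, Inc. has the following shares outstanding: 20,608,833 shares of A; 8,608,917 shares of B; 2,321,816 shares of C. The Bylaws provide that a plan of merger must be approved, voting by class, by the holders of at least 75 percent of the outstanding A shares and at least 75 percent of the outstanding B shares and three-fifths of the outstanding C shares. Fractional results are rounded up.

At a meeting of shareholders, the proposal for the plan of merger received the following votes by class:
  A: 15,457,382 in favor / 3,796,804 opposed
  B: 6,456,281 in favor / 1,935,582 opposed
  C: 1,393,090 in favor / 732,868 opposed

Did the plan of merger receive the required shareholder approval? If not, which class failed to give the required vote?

A: 3/4 of 20608833 = 15456624.75, rounded up to 15456625; 15,456,625 required, 15,457,382 in favor — approved.
B: 3/4 of 8608917 = 6456687.75, rounded up to 6456688; 6,456,688 required, 6,456,281 in favor — not approved.
C: 3/5 of 2321816 = 1393089.60, rounded up to 1393090; 1,393,090 required, 1,393,090 in favor — approved.

Not approved — the B shares did not give the required vote.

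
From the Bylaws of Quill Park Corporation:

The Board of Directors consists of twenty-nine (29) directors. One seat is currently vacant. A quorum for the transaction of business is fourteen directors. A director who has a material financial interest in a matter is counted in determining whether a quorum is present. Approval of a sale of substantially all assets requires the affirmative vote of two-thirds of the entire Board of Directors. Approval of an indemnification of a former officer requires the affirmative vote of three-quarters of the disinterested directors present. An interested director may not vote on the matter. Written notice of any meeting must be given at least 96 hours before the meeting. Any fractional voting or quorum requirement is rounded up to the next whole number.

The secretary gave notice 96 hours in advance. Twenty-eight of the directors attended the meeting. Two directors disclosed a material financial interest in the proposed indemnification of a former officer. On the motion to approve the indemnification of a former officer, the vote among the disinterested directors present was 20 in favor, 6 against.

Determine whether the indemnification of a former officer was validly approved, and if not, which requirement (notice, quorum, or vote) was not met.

Valid — all requirements satisfied.

Notice: 96 hours given; 96 required (96 ≥ 96). Satisfied.
Quorum: 28 present (interested directors count toward quorum); quorum is 14. Satisfied.
Vote: the indemnification of a former officer requires three-fourths of the disinterested directors present (28 − 2 = 26). 3/4 of 26 = 19.50, rounded up to 20, so 20 affirmative votes are needed; 20 voted in favor. Satisfied.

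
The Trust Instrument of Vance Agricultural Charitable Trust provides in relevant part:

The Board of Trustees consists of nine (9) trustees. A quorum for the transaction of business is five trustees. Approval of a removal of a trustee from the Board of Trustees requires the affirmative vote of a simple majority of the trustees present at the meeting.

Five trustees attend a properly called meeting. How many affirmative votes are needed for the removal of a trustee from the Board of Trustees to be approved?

The removal of a trustee from the Board of Trustees requires a majority of the trustees present (5).
A majority of 5 is 3.

3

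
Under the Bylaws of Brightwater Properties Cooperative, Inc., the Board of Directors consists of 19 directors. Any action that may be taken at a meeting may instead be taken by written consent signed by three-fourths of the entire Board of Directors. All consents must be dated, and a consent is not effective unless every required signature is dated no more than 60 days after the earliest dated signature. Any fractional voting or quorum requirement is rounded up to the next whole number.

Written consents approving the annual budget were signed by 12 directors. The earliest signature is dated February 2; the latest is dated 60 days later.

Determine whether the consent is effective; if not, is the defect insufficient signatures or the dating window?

Not effective — insufficient signatures.

Signatures required: three-fourths of 19 — 3/4 of 19 = 14.25, rounded up to 15, so 15 needed; 12 signed. Insufficient.
Dating window: the latest signature is 60 days after the earliest; the limit is 60 days. Within the window.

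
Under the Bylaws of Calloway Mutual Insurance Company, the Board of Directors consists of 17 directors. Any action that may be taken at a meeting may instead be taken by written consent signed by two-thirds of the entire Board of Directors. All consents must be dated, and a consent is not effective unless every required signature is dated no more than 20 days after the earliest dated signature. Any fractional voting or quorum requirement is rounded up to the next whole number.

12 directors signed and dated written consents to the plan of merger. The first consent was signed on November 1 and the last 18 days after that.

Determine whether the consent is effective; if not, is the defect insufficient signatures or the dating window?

Signatures required: two-thirds of 17 — 2/3 of 17 = 11.33, rounded up to 12, so 12 needed; 12 signed. Sufficient.
Dating window: the latest signature is 18 days after the earliest; the limit is 20 days. Within the window.

Effective — both the signature and dating-window requirements are satisfied.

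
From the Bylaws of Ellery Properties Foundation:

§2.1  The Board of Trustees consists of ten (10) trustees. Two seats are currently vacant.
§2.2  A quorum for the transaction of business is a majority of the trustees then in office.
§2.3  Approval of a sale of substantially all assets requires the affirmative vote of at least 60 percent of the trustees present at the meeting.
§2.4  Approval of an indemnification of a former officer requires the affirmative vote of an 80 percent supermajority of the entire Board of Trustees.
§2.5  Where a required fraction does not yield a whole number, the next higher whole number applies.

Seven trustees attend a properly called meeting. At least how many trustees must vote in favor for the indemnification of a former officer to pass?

8

The indemnification of a former officer requires four-fifths of the entire Board of Trustees (10).
4/5 of 10 = 8.
(Only 7 can vote, so the indemnification of a former officer cannot pass at this meeting, but the required vote is still 8.)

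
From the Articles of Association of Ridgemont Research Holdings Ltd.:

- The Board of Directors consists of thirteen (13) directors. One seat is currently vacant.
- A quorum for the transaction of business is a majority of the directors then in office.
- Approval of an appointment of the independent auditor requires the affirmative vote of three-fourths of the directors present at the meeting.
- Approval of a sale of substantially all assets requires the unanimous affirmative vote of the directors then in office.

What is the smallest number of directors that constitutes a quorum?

7

A majority of 12 is 7.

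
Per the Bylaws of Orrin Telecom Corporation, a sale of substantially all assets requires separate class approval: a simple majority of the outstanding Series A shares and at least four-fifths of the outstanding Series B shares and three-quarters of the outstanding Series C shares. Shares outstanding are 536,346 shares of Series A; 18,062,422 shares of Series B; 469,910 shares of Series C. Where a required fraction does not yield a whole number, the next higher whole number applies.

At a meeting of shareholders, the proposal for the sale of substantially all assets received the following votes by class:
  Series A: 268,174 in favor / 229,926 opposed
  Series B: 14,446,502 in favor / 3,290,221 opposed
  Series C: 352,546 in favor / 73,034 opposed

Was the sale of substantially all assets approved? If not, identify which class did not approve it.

Series A: a majority of 536346 is 268174; 268,174 required, 268,174 in favor — approved.
Series B: 4/5 of 18062422 = 14449937.60, rounded up to 14449938; 14,449,938 required, 14,446,502 in favor — not approved.
Series C: 3/4 of 469910 = 352432.50, rounded up to 352433; 352,433 required, 352,546 in favor — approved.

Not approved — the Series B shares did not give the required vote.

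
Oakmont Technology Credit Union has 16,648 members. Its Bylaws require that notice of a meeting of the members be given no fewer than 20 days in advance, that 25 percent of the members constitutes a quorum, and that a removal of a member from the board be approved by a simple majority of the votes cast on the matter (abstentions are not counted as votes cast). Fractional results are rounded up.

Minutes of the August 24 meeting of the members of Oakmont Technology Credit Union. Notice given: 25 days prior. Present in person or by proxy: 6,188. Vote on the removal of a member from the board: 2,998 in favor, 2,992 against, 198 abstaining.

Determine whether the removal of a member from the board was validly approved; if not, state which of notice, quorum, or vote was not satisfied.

Valid — all requirements satisfied.

Notice: 25 days given; 20 required. Satisfied.
Quorum: 25% of 16,648 = 4,162; 6,188 present. Satisfied.
Vote: requires a majority of the votes cast (6,188 − 198 abstaining = 5,990); a majority of 5990 is 2996, so 2,996 needed; 2,998 in favor. Satisfied.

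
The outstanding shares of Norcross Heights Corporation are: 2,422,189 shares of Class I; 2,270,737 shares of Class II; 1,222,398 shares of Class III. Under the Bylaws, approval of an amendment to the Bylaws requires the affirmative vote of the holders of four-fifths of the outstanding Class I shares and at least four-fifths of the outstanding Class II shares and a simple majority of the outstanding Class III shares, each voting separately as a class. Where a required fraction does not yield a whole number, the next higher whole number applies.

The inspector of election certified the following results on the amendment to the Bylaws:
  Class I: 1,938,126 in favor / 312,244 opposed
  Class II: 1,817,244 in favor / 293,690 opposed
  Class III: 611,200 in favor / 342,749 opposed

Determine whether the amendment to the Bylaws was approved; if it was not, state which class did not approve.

Approved — every class gave the required vote.

Class I: 4/5 of 2422189 = 1937751.20, rounded up to 1937752; 1,937,752 required, 1,938,126 in favor — approved.
Class II: 4/5 of 2270737 = 1816589.60, rounded up to 1816590; 1,816,590 required, 1,817,244 in favor — approved.
Class III: a majority of 1222398 is 611200; 611,200 required, 611,200 in favor — approved.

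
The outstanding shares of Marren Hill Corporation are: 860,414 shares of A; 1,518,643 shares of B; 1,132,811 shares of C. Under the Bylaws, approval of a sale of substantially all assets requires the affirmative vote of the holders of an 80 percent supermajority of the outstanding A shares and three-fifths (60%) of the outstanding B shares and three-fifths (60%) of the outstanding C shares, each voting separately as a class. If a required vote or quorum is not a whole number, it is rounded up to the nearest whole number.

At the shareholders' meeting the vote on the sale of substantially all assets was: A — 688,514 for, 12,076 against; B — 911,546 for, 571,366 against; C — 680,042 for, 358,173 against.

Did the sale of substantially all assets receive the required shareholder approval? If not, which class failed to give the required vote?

A: 4/5 of 860414 = 688331.20, rounded up to 688332; 688,332 required, 688,514 in favor — approved.
B: 3/5 of 1518643 = 911185.80, rounded up to 911186; 911,186 required, 911,546 in favor — approved.
C: 3/5 of 1132811 = 679686.60, rounded up to 679687; 679,687 required, 680,042 in favor — approved.

Approved — every class gave the required vote.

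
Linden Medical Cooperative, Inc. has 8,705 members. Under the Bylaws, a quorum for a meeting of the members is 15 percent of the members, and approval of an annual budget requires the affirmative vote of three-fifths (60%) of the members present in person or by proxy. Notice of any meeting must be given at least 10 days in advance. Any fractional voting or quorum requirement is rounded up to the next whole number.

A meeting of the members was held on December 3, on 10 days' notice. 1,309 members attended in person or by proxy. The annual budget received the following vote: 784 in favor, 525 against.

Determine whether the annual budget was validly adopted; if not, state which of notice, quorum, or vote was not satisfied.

Invalid — vote requirement not satisfied.

Notice: 10 days given; 10 required. Satisfied.
Quorum: 15% of 8,705 = 1,305.75, rounded up to 1,306; 1,309 present. Satisfied.
Vote: requires three-fifths of those present (1,309); 3/5 of 1309 = 785.40, rounded up to 786, so 786 needed; 784 in favor. Not satisfied.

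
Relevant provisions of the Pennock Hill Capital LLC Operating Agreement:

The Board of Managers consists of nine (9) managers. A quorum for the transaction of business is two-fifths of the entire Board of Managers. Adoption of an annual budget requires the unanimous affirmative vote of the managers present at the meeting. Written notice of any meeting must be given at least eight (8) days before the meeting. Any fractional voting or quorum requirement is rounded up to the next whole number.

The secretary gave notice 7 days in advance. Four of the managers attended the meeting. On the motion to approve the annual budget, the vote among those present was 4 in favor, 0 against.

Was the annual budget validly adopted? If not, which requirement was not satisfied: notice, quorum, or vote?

Invalid — notice requirement not satisfied.

Notice: 7 days given; 8 required (7 < 8). Not satisfied.
Quorum: 4 present; quorum is 4. Satisfied.
Vote: the annual budget requires the unanimous vote of the managers present (4). Unanimous means all 4, so 4 affirmative votes are needed; 4 voted in favor. Satisfied.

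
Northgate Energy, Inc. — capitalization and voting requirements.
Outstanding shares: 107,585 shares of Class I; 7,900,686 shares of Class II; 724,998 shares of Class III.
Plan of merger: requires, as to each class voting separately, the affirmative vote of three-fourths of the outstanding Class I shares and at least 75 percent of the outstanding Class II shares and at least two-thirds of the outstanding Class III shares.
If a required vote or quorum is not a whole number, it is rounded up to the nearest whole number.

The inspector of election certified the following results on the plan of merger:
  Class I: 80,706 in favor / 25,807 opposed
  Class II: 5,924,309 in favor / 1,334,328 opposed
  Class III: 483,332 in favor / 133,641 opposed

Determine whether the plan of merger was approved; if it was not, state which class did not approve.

Not approved — the Class II shares did not give the required vote.

Class I: 3/4 of 107585 = 80688.75, rounded up to 80689; 80,689 required, 80,706 in favor — approved.
Class II: 3/4 of 7900686 = 5925514.50, rounded up to 5925515; 5,925,515 required, 5,924,309 in favor — not approved.
Class III: 2/3 of 724998 = 483332; 483,332 required, 483,332 in favor — approved.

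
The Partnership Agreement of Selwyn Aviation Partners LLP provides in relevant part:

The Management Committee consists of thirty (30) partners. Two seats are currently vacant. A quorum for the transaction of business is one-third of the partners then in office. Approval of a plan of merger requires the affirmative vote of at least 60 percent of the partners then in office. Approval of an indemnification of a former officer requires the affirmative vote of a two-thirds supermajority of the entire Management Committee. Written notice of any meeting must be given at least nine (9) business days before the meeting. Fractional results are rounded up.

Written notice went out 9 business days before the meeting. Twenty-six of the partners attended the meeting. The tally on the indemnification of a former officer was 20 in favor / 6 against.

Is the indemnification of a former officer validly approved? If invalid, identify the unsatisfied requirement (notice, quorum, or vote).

Notice: 9 business days given; 9 required (9 ≥ 9). Satisfied.
Quorum: 26 present; quorum is 10. Satisfied.
Vote: the indemnification of a former officer requires two-thirds of the entire Management Committee (30). 2/3 of 30 = 20, so 20 affirmative votes are needed; 20 voted in favor. Satisfied.

Valid — all requirements satisfied.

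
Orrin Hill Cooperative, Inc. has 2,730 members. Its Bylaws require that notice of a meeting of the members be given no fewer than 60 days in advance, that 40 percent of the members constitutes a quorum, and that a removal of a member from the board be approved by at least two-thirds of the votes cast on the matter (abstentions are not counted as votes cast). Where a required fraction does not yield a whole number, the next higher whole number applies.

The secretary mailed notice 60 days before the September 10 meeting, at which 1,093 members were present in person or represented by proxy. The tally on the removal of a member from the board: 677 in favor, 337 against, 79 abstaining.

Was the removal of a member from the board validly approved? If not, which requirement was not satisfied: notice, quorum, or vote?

Valid — all requirements satisfied.

Notice: 60 days given; 60 required. Satisfied.
Quorum: 40% of 2,730 = 1,092; 1,093 present. Satisfied.
Vote: requires two-thirds of the votes cast (1,093 − 79 abstaining = 1,014); 2/3 of 1014 = 676, so 676 needed; 677 in favor. Satisfied.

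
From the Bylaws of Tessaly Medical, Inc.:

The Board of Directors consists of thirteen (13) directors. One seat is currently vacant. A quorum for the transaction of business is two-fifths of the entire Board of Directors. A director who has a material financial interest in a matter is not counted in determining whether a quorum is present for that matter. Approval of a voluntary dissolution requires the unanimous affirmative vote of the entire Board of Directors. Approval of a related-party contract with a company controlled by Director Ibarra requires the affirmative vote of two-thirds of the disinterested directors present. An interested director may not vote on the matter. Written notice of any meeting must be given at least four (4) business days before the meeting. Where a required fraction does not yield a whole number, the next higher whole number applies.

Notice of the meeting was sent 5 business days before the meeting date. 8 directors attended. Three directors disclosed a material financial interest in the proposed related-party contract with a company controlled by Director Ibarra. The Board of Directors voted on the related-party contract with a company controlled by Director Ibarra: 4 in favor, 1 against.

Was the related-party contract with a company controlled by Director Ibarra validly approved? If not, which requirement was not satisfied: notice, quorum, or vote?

Invalid — quorum requirement not satisfied.

Notice: 5 business days given; 4 required (5 ≥ 4). Satisfied.
Quorum: 8 present, but the 3 interested directors do not count, leaving 5. Quorum is 6. Not satisfied.
Vote: the related-party contract with a company controlled by Director Ibarra requires two-thirds of the disinterested directors present (8 − 3 = 5). 2/3 of 5 = 3.33, rounded up to 4, so 4 affirmative votes are needed; 4 voted in favor. Satisfied. (Moot — without a quorum no business can be validly transacted.)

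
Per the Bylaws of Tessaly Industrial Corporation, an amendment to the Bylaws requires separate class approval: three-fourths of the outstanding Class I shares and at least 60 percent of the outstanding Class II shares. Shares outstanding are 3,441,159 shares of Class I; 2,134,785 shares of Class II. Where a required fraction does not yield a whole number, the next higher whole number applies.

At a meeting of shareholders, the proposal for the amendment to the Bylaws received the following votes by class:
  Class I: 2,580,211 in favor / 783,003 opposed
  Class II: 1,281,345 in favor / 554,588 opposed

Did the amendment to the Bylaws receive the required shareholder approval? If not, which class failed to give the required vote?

Not approved — the Class I shares did not give the required vote.

Class I: 3/4 of 3441159 = 2580869.25, rounded up to 2580870; 2,580,870 required, 2,580,211 in favor — not approved.
Class II: 3/5 of 2134785 = 1280871; 1,280,871 required, 1,281,345 in favor — approved.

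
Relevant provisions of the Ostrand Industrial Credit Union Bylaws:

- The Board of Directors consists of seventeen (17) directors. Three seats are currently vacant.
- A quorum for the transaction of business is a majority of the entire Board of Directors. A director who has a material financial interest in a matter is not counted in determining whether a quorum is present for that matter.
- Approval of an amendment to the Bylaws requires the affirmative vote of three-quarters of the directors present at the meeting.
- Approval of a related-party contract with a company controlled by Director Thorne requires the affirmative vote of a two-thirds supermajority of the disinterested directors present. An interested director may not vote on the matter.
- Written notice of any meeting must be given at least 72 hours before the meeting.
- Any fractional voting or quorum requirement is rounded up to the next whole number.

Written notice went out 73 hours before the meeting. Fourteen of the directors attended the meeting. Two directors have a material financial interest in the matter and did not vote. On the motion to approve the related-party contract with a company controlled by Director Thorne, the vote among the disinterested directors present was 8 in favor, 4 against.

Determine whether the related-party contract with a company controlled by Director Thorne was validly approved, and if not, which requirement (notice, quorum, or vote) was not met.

Valid — all requirements satisfied.

Notice: 73 hours given; 72 required (73 ≥ 72). Satisfied.
Quorum: 14 present, but the 2 interested directors do not count, leaving 12. Quorum is 9. Satisfied.
Vote: the related-party contract with a company controlled by Director Thorne requires two-thirds of the disinterested directors present (14 − 2 = 12). 2/3 of 12 = 8, so 8 affirmative votes are needed; 8 voted in favor. Satisfied.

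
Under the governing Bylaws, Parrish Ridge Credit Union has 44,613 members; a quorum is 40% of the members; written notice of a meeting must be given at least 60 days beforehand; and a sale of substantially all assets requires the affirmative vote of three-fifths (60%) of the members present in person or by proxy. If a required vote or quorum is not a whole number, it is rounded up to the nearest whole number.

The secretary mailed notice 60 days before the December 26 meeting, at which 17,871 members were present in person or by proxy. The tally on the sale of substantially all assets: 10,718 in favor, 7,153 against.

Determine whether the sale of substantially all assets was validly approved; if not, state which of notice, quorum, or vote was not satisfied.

Notice: 60 days given; 60 required. Satisfied.
Quorum: 40% of 44,613 = 17,845.20, rounded up to 17,846; 17,871 present. Satisfied.
Vote: requires three-fifths of those present (17,871); 3/5 of 17871 = 10722.60, rounded up to 10723, so 10,723 needed; 10,718 in favor. Not satisfied.

Invalid — vote requirement not satisfied.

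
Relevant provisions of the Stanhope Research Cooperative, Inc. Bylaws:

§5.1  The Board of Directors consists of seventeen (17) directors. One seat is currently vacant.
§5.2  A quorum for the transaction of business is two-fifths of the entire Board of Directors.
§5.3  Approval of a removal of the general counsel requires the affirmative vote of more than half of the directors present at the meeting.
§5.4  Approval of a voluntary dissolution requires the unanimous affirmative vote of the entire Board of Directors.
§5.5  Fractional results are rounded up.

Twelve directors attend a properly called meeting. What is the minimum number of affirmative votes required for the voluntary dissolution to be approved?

17

The voluntary dissolution requires the unanimous vote of the entire Board of Directors (17).
Unanimous means all 17.
(Only 12 can vote, so the voluntary dissolution cannot pass at this meeting, but the required vote is still 17.)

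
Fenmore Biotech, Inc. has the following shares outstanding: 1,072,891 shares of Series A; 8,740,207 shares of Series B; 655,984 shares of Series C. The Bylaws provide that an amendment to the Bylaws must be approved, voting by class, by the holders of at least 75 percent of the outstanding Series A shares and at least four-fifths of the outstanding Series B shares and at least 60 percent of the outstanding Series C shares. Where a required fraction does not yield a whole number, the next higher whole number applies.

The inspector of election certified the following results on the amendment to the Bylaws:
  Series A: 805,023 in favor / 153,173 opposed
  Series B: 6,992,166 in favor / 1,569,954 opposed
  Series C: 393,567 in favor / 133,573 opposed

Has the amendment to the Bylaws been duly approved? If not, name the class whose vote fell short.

Not approved — the Series C shares did not give the required vote.

Series A: 3/4 of 1072891 = 804668.25, rounded up to 804669; 804,669 required, 805,023 in favor — approved.
Series B: 4/5 of 8740207 = 6992165.60, rounded up to 6992166; 6,992,166 required, 6,992,166 in favor — approved.
Series C: 3/5 of 655984 = 393590.40, rounded up to 393591; 393,591 required, 393,567 in favor — not approved.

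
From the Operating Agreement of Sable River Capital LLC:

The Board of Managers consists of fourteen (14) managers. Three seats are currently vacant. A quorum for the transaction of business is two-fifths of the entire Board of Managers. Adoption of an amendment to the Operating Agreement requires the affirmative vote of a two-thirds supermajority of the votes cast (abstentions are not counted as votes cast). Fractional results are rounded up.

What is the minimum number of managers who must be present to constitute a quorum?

6

2/5 of 14 = 5.60, rounded up to 6.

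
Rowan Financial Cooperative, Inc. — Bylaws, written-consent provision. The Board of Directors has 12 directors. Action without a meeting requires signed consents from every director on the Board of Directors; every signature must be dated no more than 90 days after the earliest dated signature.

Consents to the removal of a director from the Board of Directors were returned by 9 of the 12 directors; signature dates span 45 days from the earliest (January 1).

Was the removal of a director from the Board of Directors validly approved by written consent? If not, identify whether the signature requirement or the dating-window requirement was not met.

Signatures required: all of 12 — unanimous means all 12, so 12 needed; 9 signed. Insufficient.
Dating window: the latest signature is 45 days after the earliest; the limit is 90 days. Within the window.

Not effective — insufficient signatures.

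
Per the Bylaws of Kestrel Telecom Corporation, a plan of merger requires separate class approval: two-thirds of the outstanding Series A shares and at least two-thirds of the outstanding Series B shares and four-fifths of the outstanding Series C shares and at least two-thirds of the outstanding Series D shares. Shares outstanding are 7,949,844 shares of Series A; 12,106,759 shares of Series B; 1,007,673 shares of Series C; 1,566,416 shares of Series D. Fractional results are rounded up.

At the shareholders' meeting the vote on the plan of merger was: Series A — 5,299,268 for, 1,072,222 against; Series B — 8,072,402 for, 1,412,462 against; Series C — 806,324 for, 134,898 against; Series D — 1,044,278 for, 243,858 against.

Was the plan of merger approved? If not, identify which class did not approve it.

Not approved — the Series A shares did not give the required vote.

Series A: 2/3 of 7949844 = 5299896; 5,299,896 required, 5,299,268 in favor — not approved.
Series B: 2/3 of 12106759 = 8071172.67, rounded up to 8071173; 8,071,173 required, 8,072,402 in favor — approved.
Series C: 4/5 of 1007673 = 806138.40, rounded up to 806139; 806,139 required, 806,324 in favor — approved.
Series D: 2/3 of 1566416 = 1044277.33, rounded up to 1044278; 1,044,278 required, 1,044,278 in favor — approved.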